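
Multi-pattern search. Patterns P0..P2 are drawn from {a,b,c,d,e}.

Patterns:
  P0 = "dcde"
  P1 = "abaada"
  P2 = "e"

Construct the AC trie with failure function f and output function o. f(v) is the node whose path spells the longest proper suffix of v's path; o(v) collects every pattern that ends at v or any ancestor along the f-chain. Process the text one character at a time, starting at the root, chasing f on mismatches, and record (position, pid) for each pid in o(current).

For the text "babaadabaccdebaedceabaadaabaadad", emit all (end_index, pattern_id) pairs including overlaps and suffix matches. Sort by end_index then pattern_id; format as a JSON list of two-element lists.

Build automaton:
Trie (insert patterns):
  0='ε' goto a→5 d→1 e→11
  1='d' goto c→2
  2='dc' goto d→3
  3='dcd' goto e→4
  4='dcde' goto ·  ←P0
  5='a' goto b→6
  6='ab' goto a→7
  7='aba' goto a→8
  8='abaa' goto d→9
  9='abaad' goto a→10
  10='abaada' goto ·  ←P1
  11='e' goto ·  ←P2

BFS fail/out derivation:
  fail(1) 'd': from fail(0)=0 chase 'd': 0 ⇒ 0;  out=∅∪out(0)=∅
  fail(5) 'a': from fail(0)=0 chase 'a': 0 ⇒ 0;  out=∅∪out(0)=∅
  fail(11) 'e': from fail(0)=0 chase 'e': 0 ⇒ 0;  out={2}∪out(0)={2}
  fail(2) 'dc': from fail(1)=0 chase 'c': 0 ⇒ 0;  out=∅∪out(0)=∅
  fail(6) 'ab': from fail(5)=0 chase 'b': 0 ⇒ 0;  out=∅∪out(0)=∅
  fail(3) 'dcd': from fail(2)=0 chase 'd': 0 ⇒ 1;  out=∅∪out(1)=∅
  fail(7) 'aba': from fail(6)=0 chase 'a': 0 ⇒ 5;  out=∅∪out(5)=∅
  fail(4) 'dcde': from fail(3)=1 chase 'e': 1→0 ⇒ 11;  out={0}∪out(11)={0,2}
  fail(8) 'abaa': from fail(7)=5 chase 'a': 5→0 ⇒ 5;  out=∅∪out(5)=∅
  fail(9) 'abaad': from fail(8)=5 chase 'd': 5→0 ⇒ 1;  out=∅∪out(1)=∅
  fail(10) 'abaada': from fail(9)=1 chase 'a': 1→0 ⇒ 5;  out={1}∪out(5)={1}

Text stream:
i=0 'b': node 0→0
i=1 'a': node 0→5
i=2 'b': node 5→6
i=3 'a': node 6→7
i=4 'a': node 7→8
i=5 'd': node 8→9
i=6 'a': node 9→10  ** P1@[1:6]
i=7 'b': node 10→6 (via fail)
i=8 'a': node 6→7
i=9 'c': node 7→0 (via fail)
i=10 'c': node 0→0
i=11 'd': node 0→1
i=12 'e': node 1→11 (via fail)  ** P2@[12:12]
i=13 'b': node 11→0 (via fail)
i=14 'a': node 0→5
i=15 'e': node 5→11 (via fail)  ** P2@[15:15]
i=16 'd': node 11→1 (via fail)
i=17 'c': node 1→2
i=18 'e': node 2→11 (via fail)  ** P2@[18:18]
i=19 'a': node 11→5 (via fail)
i=20 'b': node 5→6
i=21 'a': node 6→7
i=22 'a': node 7→8
i=23 'd': node 8→9
i=24 'a': node 9→10  ** P1@[19:24]
i=25 'a': node 10→5 (via fail)
i=26 'b': node 5→6
i=27 'a': node 6→7
i=28 'a': node 7→8
i=29 'd': node 8→9
i=30 'a': node 9→10  ** P1@[25:30]
i=31 'd': node 10→1 (via fail)

Result: [[6,1],[12,2],[15,2],[18,2],[24,1],[30,1]]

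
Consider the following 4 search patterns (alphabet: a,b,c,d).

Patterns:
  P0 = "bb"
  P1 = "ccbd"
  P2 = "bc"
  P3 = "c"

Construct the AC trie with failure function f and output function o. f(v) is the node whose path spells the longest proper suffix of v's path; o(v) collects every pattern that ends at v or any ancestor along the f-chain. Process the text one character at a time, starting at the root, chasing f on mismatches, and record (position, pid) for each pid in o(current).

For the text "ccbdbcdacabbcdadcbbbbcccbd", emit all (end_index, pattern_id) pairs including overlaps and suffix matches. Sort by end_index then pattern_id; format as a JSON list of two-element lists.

Construct AC machine:
Trie (insert patterns):
  0='ε' goto b→1 c→3
  1='b' goto b→2 c→7
  2='bb' goto ·  ←P0
  3='c' goto c→4  ←P3
  4='cc' goto b→5
  5='ccb' goto d→6
  6='ccbd' goto ·  ←P1
  7='bc' goto ·  ←P2

Failure links (BFS by depth):
  fail(1) 'b': from fail(0)=0 chase 'b': 0 ⇒ 0;  out=∅∪out(0)=∅
  fail(3) 'c': from fail(0)=0 chase 'c': 0 ⇒ 0;  out={3}∪out(0)={3}
  fail(2) 'bb': from fail(1)=0 chase 'b': 0 ⇒ 1;  out={0}∪out(1)={0}
  fail(4) 'cc': from fail(3)=0 chase 'c': 0 ⇒ 3;  out=∅∪out(3)={3}
  fail(7) 'bc': from fail(1)=0 chase 'c': 0 ⇒ 3;  out={2}∪out(3)={2,3}
  fail(5) 'ccb': from fail(4)=3 chase 'b': 3→0 ⇒ 1;  out=∅∪out(1)=∅
  fail(6) 'ccbd': from fail(5)=1 chase 'd': 1→0 ⇒ 0;  out={1}∪out(0)={1}

Scan:
pos 0 'c': at 3  emit P3@[0:0]
pos 1 'c': at 4  emit P3@[1:1]
pos 2 'b': at 5
pos 3 'd': at 6  emit P1@[0:3]
pos 4 'b': at 1 ·f
pos 5 'c': at 7  emit P2@[4:5],P3@[5:5]
pos 6 'd': at 0 ·f
pos 7 'a': at 0
pos 8 'c': at 3  emit P3@[8:8]
pos 9 'a': at 0 ·f
pos 10 'b': at 1
pos 11 'b': at 2  emit P0@[10:11]
pos 12 'c': at 7 ·f  emit P2@[11:12],P3@[12:12]
pos 13 'd': at 0 ·f
pos 14 'a': at 0
pos 15 'd': at 0
pos 16 'c': at 3  emit P3@[16:16]
pos 17 'b': at 1 ·f
pos 18 'b': at 2  emit P0@[17:18]
pos 19 'b': at 2 ·f  emit P0@[18:19]
pos 20 'b': at 2 ·f  emit P0@[19:20]
pos 21 'c': at 7 ·f  emit P2@[20:21],P3@[21:21]
pos 22 'c': at 4 ·f  emit P3@[22:22]
pos 23 'c': at 4 ·f  emit P3@[23:23]
pos 24 'b': at 5
pos 25 'd': at 6  emit P1@[22:25]

Matches: [[0,3],[1,3],[3,1],[5,2],[5,3],[8,3],[11,0],[12,2],[12,3],[16,3],[18,0],[19,0],[20,0],[21,2],[21,3],[22,3],[23,3],[25,1]]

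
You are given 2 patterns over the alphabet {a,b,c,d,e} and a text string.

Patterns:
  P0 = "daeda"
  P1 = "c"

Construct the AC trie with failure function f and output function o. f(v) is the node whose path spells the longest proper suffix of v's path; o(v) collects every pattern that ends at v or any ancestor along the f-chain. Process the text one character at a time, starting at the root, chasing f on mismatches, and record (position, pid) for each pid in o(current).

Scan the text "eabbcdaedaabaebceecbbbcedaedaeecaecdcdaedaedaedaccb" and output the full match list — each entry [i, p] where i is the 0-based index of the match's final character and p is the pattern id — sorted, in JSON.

Construct AC machine:
Trie (insert patterns):
  0='ε' goto c→6 d→1
  1='d' goto a→2
  2='da' goto e→3
  3='dae' goto d→4
  4='daed' goto a→5
  5='daeda' goto ·  ←P0
  6='c' goto ·  ←P1

Failure links (BFS by depth):
  fail(1) 'd': from fail(0)=0 chase 'd': 0 ⇒ 0;  out=∅∪out(0)=∅
  fail(6) 'c': from fail(0)=0 chase 'c': 0 ⇒ 0;  out={1}∪out(0)={1}
  fail(2) 'da': from fail(1)=0 chase 'a': 0 ⇒ 0;  out=∅∪out(0)=∅
  fail(3) 'dae': from fail(2)=0 chase 'e': 0 ⇒ 0;  out=∅∪out(0)=∅
  fail(4) 'daed': from fail(3)=0 chase 'd': 0 ⇒ 1;  out=∅∪out(1)=∅
  fail(5) 'daeda': from fail(4)=1 chase 'a': 1 ⇒ 2;  out={0}∪out(2)={0}

Text stream:
pos 0 'e': at 0
pos 1 'a': at 0
pos 2 'b': at 0
pos 3 'b': at 0
pos 4 'c': at 6  ** P1@[4:4]
pos 5 'd': at 1 (via fail)
pos 6 'a': at 2
pos 7 'e': at 3
pos 8 'd': at 4
pos 9 'a': at 5  ** P0@[5:9]
pos 10 'a': at 0 (via fail)
pos 11 'b': at 0
pos 12 'a': at 0
pos 13 'e': at 0
pos 14 'b': at 0
pos 15 'c': at 6  ** P1@[15:15]
pos 16 'e': at 0 (via fail)
pos 17 'e': at 0
pos 18 'c': at 6  ** P1@[18:18]
pos 19 'b': at 0 (via fail)
pos 20 'b': at 0
pos 21 'b': at 0
pos 22 'c': at 6  ** P1@[22:22]
pos 23 'e': at 0 (via fail)
pos 24 'd': at 1
pos 25 'a': at 2
pos 26 'e': at 3
pos 27 'd': at 4
pos 28 'a': at 5  ** P0@[24:28]
pos 29 'e': at 3 (via fail)
pos 30 'e': at 0 (via fail)
pos 31 'c': at 6  ** P1@[31:31]
pos 32 'a': at 0 (via fail)
pos 33 'e': at 0
pos 34 'c': at 6  ** P1@[34:34]
pos 35 'd': at 1 (via fail)
pos 36 'c': at 6 (via fail)  ** P1@[36:36]
pos 37 'd': at 1 (via fail)
pos 38 'a': at 2
pos 39 'e': at 3
pos 40 'd': at 4
pos 41 'a': at 5  ** P0@[37:41]
pos 42 'e': at 3 (via fail)
pos 43 'd': at 4
pos 44 'a': at 5  ** P0@[40:44]
pos 45 'e': at 3 (via fail)
pos 46 'd': at 4
pos 47 'a': at 5  ** P0@[43:47]
pos 48 'c': at 6 (via fail)  ** P1@[48:48]
pos 49 'c': at 6 (via fail)  ** P1@[49:49]
pos 50 'b': at 0 (via fail)

All matches (sorted): [[4,1],[9,0],[15,1],[18,1],[22,1],[28,0],[31,1],[34,1],[36,1],[41,0],[44,0],[47,0],[48,1],[49,1]]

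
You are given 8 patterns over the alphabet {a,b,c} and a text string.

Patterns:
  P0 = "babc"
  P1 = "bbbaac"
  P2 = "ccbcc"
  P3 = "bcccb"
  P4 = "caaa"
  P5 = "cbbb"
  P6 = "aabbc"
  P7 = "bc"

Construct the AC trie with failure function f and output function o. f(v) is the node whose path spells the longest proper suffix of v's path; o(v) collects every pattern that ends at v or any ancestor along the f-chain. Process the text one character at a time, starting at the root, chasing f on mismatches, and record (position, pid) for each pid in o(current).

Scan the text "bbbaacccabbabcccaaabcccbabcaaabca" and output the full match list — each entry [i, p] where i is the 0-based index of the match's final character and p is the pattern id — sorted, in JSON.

Construct AC machine:
Trie nodes:
  n0 'ε': a→25 b→1 c→10
  n1 'b': a→2 b→5 c→15
  n2 'ba': b→3
  n3 'bab': c→4
  n4 'babc': ·  [P0 ends]
  n5 'bb': b→6
  n6 'bbb': a→7
  n7 'bbba': a→8
  n8 'bbbaa': c→9
  n9 'bbbaac': ·  [P1 ends]
  n10 'c': a→19 b→22 c→11
  n11 'cc': b→12
  n12 'ccb': c→13
  n13 'ccbc': c→14
  n14 'ccbcc': ·  [P2 ends]
  n15 'bc': c→16  [P7 ends]
  n16 'bcc': c→17
  n17 'bccc': b→18
  n18 'bcccb': ·  [P3 ends]
  n19 'ca': a→20
  n20 'caa': a→21
  n21 'caaa': ·  [P4 ends]
  n22 'cb': b→23
  n23 'cbb': b→24
  n24 'cbbb': ·  [P5 ends]
  n25 'a': a→26
  n26 'aa': b→27
  n27 'aab': b→28
  n28 'aabb': c→29
  n29 'aabbc': ·  [P6 ends]

Failure links (BFS by depth):
  fail(1) 'b': from fail(0)=0 chase 'b': 0 ⇒ 0;  out=∅∪out(0)=∅
  fail(10) 'c': from fail(0)=0 chase 'c': 0 ⇒ 0;  out=∅∪out(0)=∅
  fail(25) 'a': from fail(0)=0 chase 'a': 0 ⇒ 0;  out=∅∪out(0)=∅
  fail(2) 'ba': from fail(1)=0 chase 'a': 0 ⇒ 25;  out=∅∪out(25)=∅
  fail(5) 'bb': from fail(1)=0 chase 'b': 0 ⇒ 1;  out=∅∪out(1)=∅
  fail(11) 'cc': from fail(10)=0 chase 'c': 0 ⇒ 10;  out=∅∪out(10)=∅
  fail(15) 'bc': from fail(1)=0 chase 'c': 0 ⇒ 10;  out={7}∪out(10)={7}
  fail(19) 'ca': from fail(10)=0 chase 'a': 0 ⇒ 25;  out=∅∪out(25)=∅
  fail(22) 'cb': from fail(10)=0 chase 'b': 0 ⇒ 1;  out=∅∪out(1)=∅
  fail(26) 'aa': from fail(25)=0 chase 'a': 0 ⇒ 25;  out=∅∪out(25)=∅
  fail(3) 'bab': from fail(2)=25 chase 'b': 25→0 ⇒ 1;  out=∅∪out(1)=∅
  fail(6) 'bbb': from fail(5)=1 chase 'b': 1 ⇒ 5;  out=∅∪out(5)=∅
  fail(12) 'ccb': from fail(11)=10 chase 'b': 10 ⇒ 22;  out=∅∪out(22)=∅
  fail(16) 'bcc': from fail(15)=10 chase 'c': 10 ⇒ 11;  out=∅∪out(11)=∅
  fail(20) 'caa': from fail(19)=25 chase 'a': 25 ⇒ 26;  out=∅∪out(26)=∅
  fail(23) 'cbb': from fail(22)=1 chase 'b': 1 ⇒ 5;  out=∅∪out(5)=∅
  fail(27) 'aab': from fail(26)=25 chase 'b': 25→0 ⇒ 1;  out=∅∪out(1)=∅
  fail(4) 'babc': from fail(3)=1 chase 'c': 1 ⇒ 15;  out={0}∪out(15)={0,7}
  fail(7) 'bbba': from fail(6)=5 chase 'a': 5→1 ⇒ 2;  out=∅∪out(2)=∅
  fail(13) 'ccbc': from fail(12)=22 chase 'c': 22→1 ⇒ 15;  out=∅∪out(15)={7}
  fail(17) 'bccc': from fail(16)=11 chase 'c': 11→10 ⇒ 11;  out=∅∪out(11)=∅
  fail(21) 'caaa': from fail(20)=26 chase 'a': 26→25 ⇒ 26;  out={4}∪out(26)={4}
  fail(24) 'cbbb': from fail(23)=5 chase 'b': 5 ⇒ 6;  out={5}∪out(6)={5}
  fail(28) 'aabb': from fail(27)=1 chase 'b': 1 ⇒ 5;  out=∅∪out(5)=∅
  fail(8) 'bbbaa': from fail(7)=2 chase 'a': 2→25 ⇒ 26;  out=∅∪out(26)=∅
  fail(14) 'ccbcc': from fail(13)=15 chase 'c': 15 ⇒ 16;  out={2}∪out(16)={2}
  fail(18) 'bcccb': from fail(17)=11 chase 'b': 11 ⇒ 12;  out={3}∪out(12)={3}
  fail(29) 'aabbc': from fail(28)=5 chase 'c': 5→1 ⇒ 15;  out={6}∪out(15)={6,7}
  fail(9) 'bbbaac': from fail(8)=26 chase 'c': 26→25→0 ⇒ 10;  out={1}∪out(10)={1}

Text stream:
pos 0 'b': at 1
pos 1 'b': at 5
pos 2 'b': at 6
pos 3 'a': at 7
pos 4 'a': at 8
pos 5 'c': at 9  → match P1@[0:5]
pos 6 'c': at 11 (fail-walked)
pos 7 'c': at 11 (fail-walked)
pos 8 'a': at 19 (fail-walked)
pos 9 'b': at 1 (fail-walked)
pos 10 'b': at 5
pos 11 'a': at 2 (fail-walked)
pos 12 'b': at 3
pos 13 'c': at 4  → match P0@[10:13],P7@[12:13]
pos 14 'c': at 16 (fail-walked)
pos 15 'c': at 17
pos 16 'a': at 19 (fail-walked)
pos 17 'a': at 20
pos 18 'a': at 21  → match P4@[15:18]
pos 19 'b': at 27 (fail-walked)
pos 20 'c': at 15 (fail-walked)  → match P7@[19:20]
pos 21 'c': at 16
pos 22 'c': at 17
pos 23 'b': at 18  → match P3@[19:23]
pos 24 'a': at 2 (fail-walked)
pos 25 'b': at 3
pos 26 'c': at 4  → match P0@[23:26],P7@[25:26]
pos 27 'a': at 19 (fail-walked)
pos 28 'a': at 20
pos 29 'a': at 21  → match P4@[26:29]
pos 30 'b': at 27 (fail-walked)
pos 31 'c': at 15 (fail-walked)  → match P7@[30:31]
pos 32 'a': at 19 (fail-walked)

Matches: [[5,1],[13,0],[13,7],[18,4],[20,7],[23,3],[26,0],[26,7],[29,4],[31,7]]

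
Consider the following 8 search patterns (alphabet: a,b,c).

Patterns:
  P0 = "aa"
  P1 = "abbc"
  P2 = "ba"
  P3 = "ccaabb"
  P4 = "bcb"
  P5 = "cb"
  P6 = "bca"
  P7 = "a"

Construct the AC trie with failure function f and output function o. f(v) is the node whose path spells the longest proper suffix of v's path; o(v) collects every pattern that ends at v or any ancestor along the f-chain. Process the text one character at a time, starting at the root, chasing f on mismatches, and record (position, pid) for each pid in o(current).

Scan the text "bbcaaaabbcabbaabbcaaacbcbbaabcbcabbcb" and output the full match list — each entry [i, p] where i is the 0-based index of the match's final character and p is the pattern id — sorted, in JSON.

Build automaton:
Trie nodes:
  0='ε' goto a→1 b→6 c→8
  1='a' goto a→2 b→3  [P7 ends]
  2='aa' goto ·  [P0 ends]
  3='ab' goto b→4
  4='abb' goto c→5
  5='abbc' goto ·  [P1 ends]
  6='b' goto a→7 c→14
  7='ba' goto ·  [P2 ends]
  8='c' goto b→16 c→9
  9='cc' goto a→10
  10='cca' goto a→11
  11='ccaa' goto b→12
  12='ccaab' goto b→13
  13='ccaabb' goto ·  [P3 ends]
  14='bc' goto a→17 b→15
  15='bcb' goto ·  [P4 ends]
  16='cb' goto ·  [P5 ends]
  17='bca' goto ·  [P6 ends]

Failure links (BFS by depth):
  n1('a'): parent n0 fail=0; on 'a' 0 → fail=0;  out {7}∪∅={7}
  n6('b'): parent n0 fail=0; on 'b' 0 → fail=0;  out ∅∪∅=∅
  n8('c'): parent n0 fail=0; on 'c' 0 → fail=0;  out ∅∪∅=∅
  n2('aa'): parent n1 fail=0; on 'a' 0 → fail=1;  out {0}∪{7}={0,7}
  n3('ab'): parent n1 fail=0; on 'b' 0 → fail=6;  out ∅∪∅=∅
  n7('ba'): parent n6 fail=0; on 'a' 0 → fail=1;  out {2}∪{7}={2,7}
  n9('cc'): parent n8 fail=0; on 'c' 0 → fail=8;  out ∅∪∅=∅
  n14('bc'): parent n6 fail=0; on 'c' 0 → fail=8;  out ∅∪∅=∅
  n16('cb'): parent n8 fail=0; on 'b' 0 → fail=6;  out {5}∪∅={5}
  n4('abb'): parent n3 fail=6; on 'b' 6→0 → fail=6;  out ∅∪∅=∅
  n10('cca'): parent n9 fail=8; on 'a' 8→0 → fail=1;  out ∅∪{7}={7}
  n15('bcb'): parent n14 fail=8; on 'b' 8 → fail=16;  out {4}∪{5}={4,5}
  n17('bca'): parent n14 fail=8; on 'a' 8→0 → fail=1;  out {6}∪{7}={6,7}
  n5('abbc'): parent n4 fail=6; on 'c' 6 → fail=14;  out {1}∪∅={1}
  n11('ccaa'): parent n10 fail=1; on 'a' 1 → fail=2;  out ∅∪{0,7}={0,7}
  n12('ccaab'): parent n11 fail=2; on 'b' 2→1 → fail=3;  out ∅∪∅=∅
  n13('ccaabb'): parent n12 fail=3; on 'b' 3 → fail=4;  out {3}∪∅={3}

Scan:
[0] read 'b'  n0⇒n6
[1] read 'b'  n6⇒n6 (via fail)
[2] read 'c'  n6⇒n14
[3] read 'a'  n14⇒n17  emit P6@[1:3],P7@[3:3]
[4] read 'a'  n17⇒n2 (via fail)  emit P0@[3:4],P7@[4:4]
[5] read 'a'  n2⇒n2 (via fail)  emit P0@[4:5],P7@[5:5]
[6] read 'a'  n2⇒n2 (via fail)  emit P0@[5:6],P7@[6:6]
[7] read 'b'  n2⇒n3 (via fail)
[8] read 'b'  n3⇒n4
[9] read 'c'  n4⇒n5  emit P1@[6:9]
[10] read 'a'  n5⇒n17 (via fail)  emit P6@[8:10],P7@[10:10]
[11] read 'b'  n17⇒n3 (via fail)
[12] read 'b'  n3⇒n4
[13] read 'a'  n4⇒n7 (via fail)  emit P2@[12:13],P7@[13:13]
[14] read 'a'  n7⇒n2 (via fail)  emit P0@[13:14],P7@[14:14]
[15] read 'b'  n2⇒n3 (via fail)
[16] read 'b'  n3⇒n4
[17] read 'c'  n4⇒n5  emit P1@[14:17]
[18] read 'a'  n5⇒n17 (via fail)  emit P6@[16:18],P7@[18:18]
[19] read 'a'  n17⇒n2 (via fail)  emit P0@[18:19],P7@[19:19]
[20] read 'a'  n2⇒n2 (via fail)  emit P0@[19:20],P7@[20:20]
[21] read 'c'  n2⇒n8 (via fail)
[22] read 'b'  n8⇒n16  emit P5@[21:22]
[23] read 'c'  n16⇒n14 (via fail)
[24] read 'b'  n14⇒n15  emit P4@[22:24],P5@[23:24]
[25] read 'b'  n15⇒n6 (via fail)
[26] read 'a'  n6⇒n7  emit P2@[25:26],P7@[26:26]
[27] read 'a'  n7⇒n2 (via fail)  emit P0@[26:27],P7@[27:27]
[28] read 'b'  n2⇒n3 (via fail)
[29] read 'c'  n3⇒n14 (via fail)
[30] read 'b'  n14⇒n15  emit P4@[28:30],P5@[29:30]
[31] read 'c'  n15⇒n14 (via fail)
[32] read 'a'  n14⇒n17  emit P6@[30:32],P7@[32:32]
[33] read 'b'  n17⇒n3 (via fail)
[34] read 'b'  n3⇒n4
[35] read 'c'  n4⇒n5  emit P1@[32:35]
[36] read 'b'  n5⇒n15 (via fail)  emit P4@[34:36],P5@[35:36]

Matches: [[3,6],[3,7],[4,0],[4,7],[5,0],[5,7],[6,0],[6,7],[9,1],[10,6],[10,7],[13,2],[13,7],[14,0],[14,7],[17,1],[18,6],[18,7],[19,0],[19,7],[20,0],[20,7],[22,5],[24,4],[24,5],[26,2],[26,7],[27,0],[27,7],[30,4],[30,5],[32,6],[32,7],[35,1],[36,4],[36,5]]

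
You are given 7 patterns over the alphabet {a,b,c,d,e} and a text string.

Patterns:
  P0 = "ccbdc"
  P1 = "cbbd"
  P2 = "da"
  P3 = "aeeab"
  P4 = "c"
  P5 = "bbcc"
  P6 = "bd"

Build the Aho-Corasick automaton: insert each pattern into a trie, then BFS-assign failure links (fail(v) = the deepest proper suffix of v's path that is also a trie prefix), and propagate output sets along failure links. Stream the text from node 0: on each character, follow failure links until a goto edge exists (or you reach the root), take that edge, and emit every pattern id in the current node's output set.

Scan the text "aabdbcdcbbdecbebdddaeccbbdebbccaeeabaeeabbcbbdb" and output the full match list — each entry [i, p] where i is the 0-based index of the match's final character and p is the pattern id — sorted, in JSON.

Construct AC machine:
Trie nodes:
  0='ε' goto a→11 b→16 c→1 d→9
  1='c' goto b→6 c→2  [P4 ends]
  2='cc' goto b→3
  3='ccb' goto d→4
  4='ccbd' goto c→5
  5='ccbdc' goto ·  [P0 ends]
  6='cb' goto b→7
  7='cbb' goto d→8
  8='cbbd' goto ·  [P1 ends]
  9='d' goto a→10
  10='da' goto ·  [P2 ends]
  11='a' goto e→12
  12='ae' goto e→13
  13='aee' goto a→14
  14='aeea' goto b→15
  15='aeeab' goto ·  [P3 ends]
  16='b' goto b→17 d→20
  17='bb' goto c→18
  18='bbc' goto c→19
  19='bbcc' goto ·  [P5 ends]
  20='bd' goto ·  [P6 ends]

BFS fail/out derivation:
  n1('c'): parent n0 fail=0; on 'c' 0 → fail=0;  out {4}∪∅={4}
  n9('d'): parent n0 fail=0; on 'd' 0 → fail=0;  out ∅∪∅=∅
  n11('a'): parent n0 fail=0; on 'a' 0 → fail=0;  out ∅∪∅=∅
  n16('b'): parent n0 fail=0; on 'b' 0 → fail=0;  out ∅∪∅=∅
  n2('cc'): parent n1 fail=0; on 'c' 0 → fail=1;  out ∅∪{4}={4}
  n6('cb'): parent n1 fail=0; on 'b' 0 → fail=16;  out ∅∪∅=∅
  n10('da'): parent n9 fail=0; on 'a' 0 → fail=11;  out {2}∪∅={2}
  n12('ae'): parent n11 fail=0; on 'e' 0 → fail=0;  out ∅∪∅=∅
  n17('bb'): parent n16 fail=0; on 'b' 0 → fail=16;  out ∅∪∅=∅
  n20('bd'): parent n16 fail=0; on 'd' 0 → fail=9;  out {6}∪∅={6}
  n3('ccb'): parent n2 fail=1; on 'b' 1 → fail=6;  out ∅∪∅=∅
  n7('cbb'): parent n6 fail=16; on 'b' 16 → fail=17;  out ∅∪∅=∅
  n13('aee'): parent n12 fail=0; on 'e' 0 → fail=0;  out ∅∪∅=∅
  n18('bbc'): parent n17 fail=16; on 'c' 16→0 → fail=1;  out ∅∪{4}={4}
  n4('ccbd'): parent n3 fail=6; on 'd' 6→16 → fail=20;  out ∅∪{6}={6}
  n8('cbbd'): parent n7 fail=17; on 'd' 17→16 → fail=20;  out {1}∪{6}={1,6}
  n14('aeea'): parent n13 fail=0; on 'a' 0 → fail=11;  out ∅∪∅=∅
  n19('bbcc'): parent n18 fail=1; on 'c' 1 → fail=2;  out {5}∪{4}={4,5}
  n5('ccbdc'): parent n4 fail=20; on 'c' 20→9→0 → fail=1;  out {0}∪{4}={0,4}
  n15('aeeab'): parent n14 fail=11; on 'b' 11→0 → fail=16;  out {3}∪∅={3}

Run:
[0] read 'a'  n0⇒n11
[1] read 'a'  n11⇒n11 (via fail)
[2] read 'b'  n11⇒n16 (via fail)
[3] read 'd'  n16⇒n20  → match P6@[2:3]
[4] read 'b'  n20⇒n16 (via fail)
[5] read 'c'  n16⇒n1 (via fail)  → match P4@[5:5]
[6] read 'd'  n1⇒n9 (via fail)
[7] read 'c'  n9⇒n1 (via fail)  → match P4@[7:7]
[8] read 'b'  n1⇒n6
[9] read 'b'  n6⇒n7
[10] read 'd'  n7⇒n8  → match P1@[7:10],P6@[9:10]
[11] read 'e'  n8⇒n0 (via fail)
[12] read 'c'  n0⇒n1  → match P4@[12:12]
[13] read 'b'  n1⇒n6
[14] read 'e'  n6⇒n0 (via fail)
[15] read 'b'  n0⇒n16
[16] read 'd'  n16⇒n20  → match P6@[15:16]
[17] read 'd'  n20⇒n9 (via fail)
[18] read 'd'  n9⇒n9 (via fail)
[19] read 'a'  n9⇒n10  → match P2@[18:19]
[20] read 'e'  n10⇒n12 (via fail)
[21] read 'c'  n12⇒n1 (via fail)  → match P4@[21:21]
[22] read 'c'  n1⇒n2  → match P4@[22:22]
[23] read 'b'  n2⇒n3
[24] read 'b'  n3⇒n7 (via fail)
[25] read 'd'  n7⇒n8  → match P1@[22:25],P6@[24:25]
[26] read 'e'  n8⇒n0 (via fail)
[27] read 'b'  n0⇒n16
[28] read 'b'  n16⇒n17
[29] read 'c'  n17⇒n18  → match P4@[29:29]
[30] read 'c'  n18⇒n19  → match P4@[30:30],P5@[27:30]
[31] read 'a'  n19⇒n11 (via fail)
[32] read 'e'  n11⇒n12
[33] read 'e'  n12⇒n13
[34] read 'a'  n13⇒n14
[35] read 'b'  n14⇒n15  → match P3@[31:35]
[36] read 'a'  n15⇒n11 (via fail)
[37] read 'e'  n11⇒n12
[38] read 'e'  n12⇒n13
[39] read 'a'  n13⇒n14
[40] read 'b'  n14⇒n15  → match P3@[36:40]
[41] read 'b'  n15⇒n17 (via fail)
[42] read 'c'  n17⇒n18  → match P4@[42:42]
[43] read 'b'  n18⇒n6 (via fail)
[44] read 'b'  n6⇒n7
[45] read 'd'  n7⇒n8  → match P1@[42:45],P6@[44:45]
[46] read 'b'  n8⇒n16 (via fail)

Matches: [[3,6],[5,4],[7,4],[10,1],[10,6],[12,4],[16,6],[19,2],[21,4],[22,4],[25,1],[25,6],[29,4],[30,4],[30,5],[35,3],[40,3],[42,4],[45,1],[45,6]]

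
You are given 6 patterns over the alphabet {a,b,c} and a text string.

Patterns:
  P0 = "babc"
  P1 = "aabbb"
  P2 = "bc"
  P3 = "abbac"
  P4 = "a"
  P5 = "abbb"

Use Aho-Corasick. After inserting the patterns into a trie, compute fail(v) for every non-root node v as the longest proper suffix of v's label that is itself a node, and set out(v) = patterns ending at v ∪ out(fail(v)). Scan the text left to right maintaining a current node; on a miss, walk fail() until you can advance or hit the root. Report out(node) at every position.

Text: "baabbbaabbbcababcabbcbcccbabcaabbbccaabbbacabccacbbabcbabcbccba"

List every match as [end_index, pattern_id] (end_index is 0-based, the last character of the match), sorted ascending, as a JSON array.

Build automaton:
Trie nodes:
  n0 'ε': a→5 b→1
  n1 'b': a→2 c→10
  n2 'ba': b→3
  n3 'bab': c→4
  n4 'babc': ·  [P0 ends]
  n5 'a': a→6 b→11  [P4 ends]
  n6 'aa': b→7
  n7 'aab': b→8
  n8 'aabb': b→9
  n9 'aabbb': ·  [P1 ends]
  n10 'bc': ·  [P2 ends]
  n11 'ab': b→12
  n12 'abb': a→13 b→15
  n13 'abba': c→14
  n14 'abbac': ·  [P3 ends]
  n15 'abbb': ·  [P5 ends]

Failure links (BFS by depth):
  fail(1) 'b': from fail(0)=0 chase 'b': 0 ⇒ 0;  out=∅∪out(0)=∅
  fail(5) 'a': from fail(0)=0 chase 'a': 0 ⇒ 0;  out={4}∪out(0)={4}
  fail(2) 'ba': from fail(1)=0 chase 'a': 0 ⇒ 5;  out=∅∪out(5)={4}
  fail(6) 'aa': from fail(5)=0 chase 'a': 0 ⇒ 5;  out=∅∪out(5)={4}
  fail(10) 'bc': from fail(1)=0 chase 'c': 0 ⇒ 0;  out={2}∪out(0)={2}
  fail(11) 'ab': from fail(5)=0 chase 'b': 0 ⇒ 1;  out=∅∪out(1)=∅
  fail(3) 'bab': from fail(2)=5 chase 'b': 5 ⇒ 11;  out=∅∪out(11)=∅
  fail(7) 'aab': from fail(6)=5 chase 'b': 5 ⇒ 11;  out=∅∪out(11)=∅
  fail(12) 'abb': from fail(11)=1 chase 'b': 1→0 ⇒ 1;  out=∅∪out(1)=∅
  fail(4) 'babc': from fail(3)=11 chase 'c': 11→1 ⇒ 10;  out={0}∪out(10)={0,2}
  fail(8) 'aabb': from fail(7)=11 chase 'b': 11 ⇒ 12;  out=∅∪out(12)=∅
  fail(13) 'abba': from fail(12)=1 chase 'a': 1 ⇒ 2;  out=∅∪out(2)={4}
  fail(15) 'abbb': from fail(12)=1 chase 'b': 1→0 ⇒ 1;  out={5}∪out(1)={5}
  fail(9) 'aabbb': from fail(8)=12 chase 'b': 12 ⇒ 15;  out={1}∪out(15)={1,5}
  fail(14) 'abbac': from fail(13)=2 chase 'c': 2→5→0 ⇒ 0;  out={3}∪out(0)={3}

Run:
i=0 'b': node 0→1
i=1 'a': node 1→2  → match P4@[1:1]
i=2 'a': node 2→6 (via fail)  → match P4@[2:2]
i=3 'b': node 6→7
i=4 'b': node 7→8
i=5 'b': node 8→9  → match P1@[1:5],P5@[2:5]
i=6 'a': node 9→2 (via fail)  → match P4@[6:6]
i=7 'a': node 2→6 (via fail)  → match P4@[7:7]
i=8 'b': node 6→7
i=9 'b': node 7→8
i=10 'b': node 8→9  → match P1@[6:10],P5@[7:10]
i=11 'c': node 9→10 (via fail)  → match P2@[10:11]
i=12 'a': node 10→5 (via fail)  → match P4@[12:12]
i=13 'b': node 5→11
i=14 'a': node 11→2 (via fail)  → match P4@[14:14]
i=15 'b': node 2→3
i=16 'c': node 3→4  → match P0@[13:16],P2@[15:16]
i=17 'a': node 4→5 (via fail)  → match P4@[17:17]
i=18 'b': node 5→11
i=19 'b': node 11→12
i=20 'c': node 12→10 (via fail)  → match P2@[19:20]
i=21 'b': node 10→1 (via fail)
i=22 'c': node 1→10  → match P2@[21:22]
i=23 'c': node 10→0 (via fail)
i=24 'c': node 0→0
i=25 'b': node 0→1
i=26 'a': node 1→2  → match P4@[26:26]
i=27 'b': node 2→3
i=28 'c': node 3→4  → match P0@[25:28],P2@[27:28]
i=29 'a': node 4→5 (via fail)  → match P4@[29:29]
i=30 'a': node 5→6  → match P4@[30:30]
i=31 'b': node 6→7
i=32 'b': node 7→8
i=33 'b': node 8→9  → match P1@[29:33],P5@[30:33]
i=34 'c': node 9→10 (via fail)  → match P2@[33:34]
i=35 'c': node 10→0 (via fail)
i=36 'a': node 0→5  → match P4@[36:36]
i=37 'a': node 5→6  → match P4@[37:37]
i=38 'b': node 6→7
i=39 'b': node 7→8
i=40 'b': node 8→9  → match P1@[36:40],P5@[37:40]
i=41 'a': node 9→2 (via fail)  → match P4@[41:41]
i=42 'c': node 2→0 (via fail)
i=43 'a': node 0→5  → match P4@[43:43]
i=44 'b': node 5→11
i=45 'c': node 11→10 (via fail)  → match P2@[44:45]
i=46 'c': node 10→0 (via fail)
i=47 'a': node 0→5  → match P4@[47:47]
i=48 'c': node 5→0 (via fail)
i=49 'b': node 0→1
i=50 'b': node 1→1 (via fail)
i=51 'a': node 1→2  → match P4@[51:51]
i=52 'b': node 2→3
i=53 'c': node 3→4  → match P0@[50:53],P2@[52:53]
i=54 'b': node 4→1 (via fail)
i=55 'a': node 1→2  → match P4@[55:55]
i=56 'b': node 2→3
i=57 'c': node 3→4  → match P0@[54:57],P2@[56:57]
i=58 'b': node 4→1 (via fail)
i=59 'c': node 1→10  → match P2@[58:59]
i=60 'c': node 10→0 (via fail)
i=61 'b': node 0→1
i=62 'a': node 1→2  → match P4@[62:62]

All matches (sorted): [[1,4],[2,4],[5,1],[5,5],[6,4],[7,4],[10,1],[10,5],[11,2],[12,4],[14,4],[16,0],[16,2],[17,4],[20,2],[22,2],[26,4],[28,0],[28,2],[29,4],[30,4],[33,1],[33,5],[34,2],[36,4],[37,4],[40,1],[40,5],[41,4],[43,4],[45,2],[47,4],[51,4],[53,0],[53,2],[55,4],[57,0],[57,2],[59,2],[62,4]]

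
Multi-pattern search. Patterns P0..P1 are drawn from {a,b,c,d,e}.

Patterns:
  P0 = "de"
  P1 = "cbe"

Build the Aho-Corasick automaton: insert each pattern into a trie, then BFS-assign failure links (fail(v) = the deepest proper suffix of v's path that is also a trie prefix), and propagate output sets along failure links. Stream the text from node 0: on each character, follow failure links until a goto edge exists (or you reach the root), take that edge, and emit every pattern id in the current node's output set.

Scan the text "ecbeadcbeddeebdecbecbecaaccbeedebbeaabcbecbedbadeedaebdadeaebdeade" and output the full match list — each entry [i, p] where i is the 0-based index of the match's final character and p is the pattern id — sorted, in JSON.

Build:
Trie nodes:
  0='ε' goto c→3 d→1
  1='d' goto e→2
  2='de' goto ·  [P0 ends]
  3='c' goto b→4
  4='cb' goto e→5
  5='cbe' goto ·  [P1 ends]

Failure links (BFS by depth):
  n1('d'): parent n0 fail=0; on 'd' 0 → fail=0;  out ∅∪∅=∅
  n3('c'): parent n0 fail=0; on 'c' 0 → fail=0;  out ∅∪∅=∅
  n2('de'): parent n1 fail=0; on 'e' 0 → fail=0;  out {0}∪∅={0}
  n4('cb'): parent n3 fail=0; on 'b' 0 → fail=0;  out ∅∪∅=∅
  n5('cbe'): parent n4 fail=0; on 'e' 0 → fail=0;  out {1}∪∅={1}

Scan:
pos 0 'e': at 0
pos 1 'c': at 3
pos 2 'b': at 4
pos 3 'e': at 5  ** P1@[1:3]
pos 4 'a': at 0 (fail-walked)
pos 5 'd': at 1
pos 6 'c': at 3 (fail-walked)
pos 7 'b': at 4
pos 8 'e': at 5  ** P1@[6:8]
pos 9 'd': at 1 (fail-walked)
pos 10 'd': at 1 (fail-walked)
pos 11 'e': at 2  ** P0@[10:11]
pos 12 'e': at 0 (fail-walked)
pos 13 'b': at 0
pos 14 'd': at 1
pos 15 'e': at 2  ** P0@[14:15]
pos 16 'c': at 3 (fail-walked)
pos 17 'b': at 4
pos 18 'e': at 5  ** P1@[16:18]
pos 19 'c': at 3 (fail-walked)
pos 20 'b': at 4
pos 21 'e': at 5  ** P1@[19:21]
pos 22 'c': at 3 (fail-walked)
pos 23 'a': at 0 (fail-walked)
pos 24 'a': at 0
pos 25 'c': at 3
pos 26 'c': at 3 (fail-walked)
pos 27 'b': at 4
pos 28 'e': at 5  ** P1@[26:28]
pos 29 'e': at 0 (fail-walked)
pos 30 'd': at 1
pos 31 'e': at 2  ** P0@[30:31]
pos 32 'b': at 0 (fail-walked)
pos 33 'b': at 0
pos 34 'e': at 0
pos 35 'a': at 0
pos 36 'a': at 0
pos 37 'b': at 0
pos 38 'c': at 3
pos 39 'b': at 4
pos 40 'e': at 5  ** P1@[38:40]
pos 41 'c': at 3 (fail-walked)
pos 42 'b': at 4
pos 43 'e': at 5  ** P1@[41:43]
pos 44 'd': at 1 (fail-walked)
pos 45 'b': at 0 (fail-walked)
pos 46 'a': at 0
pos 47 'd': at 1
pos 48 'e': at 2  ** P0@[47:48]
pos 49 'e': at 0 (fail-walked)
pos 50 'd': at 1
pos 51 'a': at 0 (fail-walked)
pos 52 'e': at 0
pos 53 'b': at 0
pos 54 'd': at 1
pos 55 'a': at 0 (fail-walked)
pos 56 'd': at 1
pos 57 'e': at 2  ** P0@[56:57]
pos 58 'a': at 0 (fail-walked)
pos 59 'e': at 0
pos 60 'b': at 0
pos 61 'd': at 1
pos 62 'e': at 2  ** P0@[61:62]
pos 63 'a': at 0 (fail-walked)
pos 64 'd': at 1
pos 65 'e': at 2  ** P0@[64:65]

All matches (sorted): [[3,1],[8,1],[11,0],[15,0],[18,1],[21,1],[28,1],[31,0],[40,1],[43,1],[48,0],[57,0],[62,0],[65,0]]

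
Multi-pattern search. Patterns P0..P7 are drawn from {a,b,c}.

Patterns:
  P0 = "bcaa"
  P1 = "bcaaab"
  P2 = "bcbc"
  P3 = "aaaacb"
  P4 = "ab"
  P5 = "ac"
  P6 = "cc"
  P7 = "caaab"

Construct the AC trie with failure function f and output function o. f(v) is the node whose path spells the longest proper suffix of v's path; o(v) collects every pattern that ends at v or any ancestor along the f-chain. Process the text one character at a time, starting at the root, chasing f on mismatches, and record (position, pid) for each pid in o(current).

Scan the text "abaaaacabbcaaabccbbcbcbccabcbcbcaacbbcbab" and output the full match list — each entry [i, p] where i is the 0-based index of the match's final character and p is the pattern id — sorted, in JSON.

Build automaton:
Trie (insert patterns):
  n0 'ε': a→9 b→1 c→17
  n1 'b': c→2
  n2 'bc': a→3 b→7
  n3 'bca': a→4
  n4 'bcaa': a→5  [P0 ends]
  n5 'bcaaa': b→6
  n6 'bcaaab': ·  [P1 ends]
  n7 'bcb': c→8
  n8 'bcbc': ·  [P2 ends]
  n9 'a': a→10 b→15 c→16
  n10 'aa': a→11
  n11 'aaa': a→12
  n12 'aaaa': c→13
  n13 'aaaac': b→14
  n14 'aaaacb': ·  [P3 ends]
  n15 'ab': ·  [P4 ends]
  n16 'ac': ·  [P5 ends]
  n17 'c': a→19 c→18
  n18 'cc': ·  [P6 ends]
  n19 'ca': a→20
  n20 'caa': a→21
  n21 'caaa': b→22
  n22 'caaab': ·  [P7 ends]

Failure links (BFS by depth):
  n1('b'): parent n0 fail=0; on 'b' 0 → fail=0;  out ∅∪∅=∅
  n9('a'): parent n0 fail=0; on 'a' 0 → fail=0;  out ∅∪∅=∅
  n17('c'): parent n0 fail=0; on 'c' 0 → fail=0;  out ∅∪∅=∅
  n2('bc'): parent n1 fail=0; on 'c' 0 → fail=17;  out ∅∪∅=∅
  n10('aa'): parent n9 fail=0; on 'a' 0 → fail=9;  out ∅∪∅=∅
  n15('ab'): parent n9 fail=0; on 'b' 0 → fail=1;  out {4}∪∅={4}
  n16('ac'): parent n9 fail=0; on 'c' 0 → fail=17;  out {5}∪∅={5}
  n18('cc'): parent n17 fail=0; on 'c' 0 → fail=17;  out {6}∪∅={6}
  n19('ca'): parent n17 fail=0; on 'a' 0 → fail=9;  out ∅∪∅=∅
  n3('bca'): parent n2 fail=17; on 'a' 17 → fail=19;  out ∅∪∅=∅
  n7('bcb'): parent n2 fail=17; on 'b' 17→0 → fail=1;  out ∅∪∅=∅
  n11('aaa'): parent n10 fail=9; on 'a' 9 → fail=10;  out ∅∪∅=∅
  n20('caa'): parent n19 fail=9; on 'a' 9 → fail=10;  out ∅∪∅=∅
  n4('bcaa'): parent n3 fail=19; on 'a' 19 → fail=20;  out {0}∪∅={0}
  n8('bcbc'): parent n7 fail=1; on 'c' 1 → fail=2;  out {2}∪∅={2}
  n12('aaaa'): parent n11 fail=10; on 'a' 10 → fail=11;  out ∅∪∅=∅
  n21('caaa'): parent n20 fail=10; on 'a' 10 → fail=11;  out ∅∪∅=∅
  n5('bcaaa'): parent n4 fail=20; on 'a' 20 → fail=21;  out ∅∪∅=∅
  n13('aaaac'): parent n12 fail=11; on 'c' 11→10→9 → fail=16;  out ∅∪{5}={5}
  n22('caaab'): parent n21 fail=11; on 'b' 11→10→9 → fail=15;  out {7}∪{4}={4,7}
  n6('bcaaab'): parent n5 fail=21; on 'b' 21 → fail=22;  out {1}∪{4,7}={1,4,7}
  n14('aaaacb'): parent n13 fail=16; on 'b' 16→17→0 → fail=1;  out {3}∪∅={3}

Scan:
i=0 'a': node 0→9
i=1 'b': node 9→15  emit P4@[0:1]
i=2 'a': node 15→9 (via fail)
i=3 'a': node 9→10
i=4 'a': node 10→11
i=5 'a': node 11→12
i=6 'c': node 12→13  emit P5@[5:6]
i=7 'a': node 13→19 (via fail)
i=8 'b': node 19→15 (via fail)  emit P4@[7:8]
i=9 'b': node 15→1 (via fail)
i=10 'c': node 1→2
i=11 'a': node 2→3
i=12 'a': node 3→4  emit P0@[9:12]
i=13 'a': node 4→5
i=14 'b': node 5→6  emit P1@[9:14],P4@[13:14],P7@[10:14]
i=15 'c': node 6→2 (via fail)
i=16 'c': node 2→18 (via fail)  emit P6@[15:16]
i=17 'b': node 18→1 (via fail)
i=18 'b': node 1→1 (via fail)
i=19 'c': node 1→2
i=20 'b': node 2→7
i=21 'c': node 7→8  emit P2@[18:21]
i=22 'b': node 8→7 (via fail)
i=23 'c': node 7→8  emit P2@[20:23]
i=24 'c': node 8→18 (via fail)  emit P6@[23:24]
i=25 'a': node 18→19 (via fail)
i=26 'b': node 19→15 (via fail)  emit P4@[25:26]
i=27 'c': node 15→2 (via fail)
i=28 'b': node 2→7
i=29 'c': node 7→8  emit P2@[26:29]
i=30 'b': node 8→7 (via fail)
i=31 'c': node 7→8  emit P2@[28:31]
i=32 'a': node 8→3 (via fail)
i=33 'a': node 3→4  emit P0@[30:33]
i=34 'c': node 4→16 (via fail)  emit P5@[33:34]
i=35 'b': node 16→1 (via fail)
i=36 'b': node 1→1 (via fail)
i=37 'c': node 1→2
i=38 'b': node 2→7
i=39 'a': node 7→9 (via fail)
i=40 'b': node 9→15  emit P4@[39:40]

Matches: [[1,4],[6,5],[8,4],[12,0],[14,1],[14,4],[14,7],[16,6],[21,2],[23,2],[24,6],[26,4],[29,2],[31,2],[33,0],[34,5],[40,4]]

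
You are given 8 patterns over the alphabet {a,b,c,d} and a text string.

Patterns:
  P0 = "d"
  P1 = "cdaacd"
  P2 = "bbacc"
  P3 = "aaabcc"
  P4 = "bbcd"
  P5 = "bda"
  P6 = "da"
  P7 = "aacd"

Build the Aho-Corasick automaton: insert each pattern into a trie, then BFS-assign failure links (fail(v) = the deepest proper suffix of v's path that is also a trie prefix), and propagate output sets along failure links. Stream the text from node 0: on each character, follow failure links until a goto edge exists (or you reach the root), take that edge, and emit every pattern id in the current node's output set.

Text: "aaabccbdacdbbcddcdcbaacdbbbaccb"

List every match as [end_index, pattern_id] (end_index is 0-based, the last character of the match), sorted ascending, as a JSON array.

Build:
Trie (insert patterns):
  n0 'ε': a→13 b→8 c→2 d→1
  n1 'd': a→23  ←P0
  n2 'c': d→3
  n3 'cd': a→4
  n4 'cda': a→5
  n5 'cdaa': c→6
  n6 'cdaac': d→7
  n7 'cdaacd': ·  ←P1
  n8 'b': b→9 d→21
  n9 'bb': a→10 c→19
  n10 'bba': c→11
  n11 'bbac': c→12
  n12 'bbacc': ·  ←P2
  n13 'a': a→14
  n14 'aa': a→15 c→24
  n15 'aaa': b→16
  n16 'aaab': c→17
  n17 'aaabc': c→18
  n18 'aaabcc': ·  ←P3
  n19 'bbc': d→20
  n20 'bbcd': ·  ←P4
  n21 'bd': a→22
  n22 'bda': ·  ←P5
  n23 'da': ·  ←P6
  n24 'aac': d→25
  n25 'aacd': ·  ←P7

Failure links (BFS by depth):
  n1('d'): parent n0 fail=0; on 'd' 0 → fail=0;  out {0}∪∅={0}
  n2('c'): parent n0 fail=0; on 'c' 0 → fail=0;  out ∅∪∅=∅
  n8('b'): parent n0 fail=0; on 'b' 0 → fail=0;  out ∅∪∅=∅
  n13('a'): parent n0 fail=0; on 'a' 0 → fail=0;  out ∅∪∅=∅
  n3('cd'): parent n2 fail=0; on 'd' 0 → fail=1;  out ∅∪{0}={0}
  n9('bb'): parent n8 fail=0; on 'b' 0 → fail=8;  out ∅∪∅=∅
  n14('aa'): parent n13 fail=0; on 'a' 0 → fail=13;  out ∅∪∅=∅
  n21('bd'): parent n8 fail=0; on 'd' 0 → fail=1;  out ∅∪{0}={0}
  n23('da'): parent n1 fail=0; on 'a' 0 → fail=13;  out {6}∪∅={6}
  n4('cda'): parent n3 fail=1; on 'a' 1 → fail=23;  out ∅∪{6}={6}
  n10('bba'): parent n9 fail=8; on 'a' 8→0 → fail=13;  out ∅∪∅=∅
  n15('aaa'): parent n14 fail=13; on 'a' 13 → fail=14;  out ∅∪∅=∅
  n19('bbc'): parent n9 fail=8; on 'c' 8→0 → fail=2;  out ∅∪∅=∅
  n22('bda'): parent n21 fail=1; on 'a' 1 → fail=23;  out {5}∪{6}={5,6}
  n24('aac'): parent n14 fail=13; on 'c' 13→0 → fail=2;  out ∅∪∅=∅
  n5('cdaa'): parent n4 fail=23; on 'a' 23→13 → fail=14;  out ∅∪∅=∅
  n11('bbac'): parent n10 fail=13; on 'c' 13→0 → fail=2;  out ∅∪∅=∅
  n16('aaab'): parent n15 fail=14; on 'b' 14→13→0 → fail=8;  out ∅∪∅=∅
  n20('bbcd'): parent n19 fail=2; on 'd' 2 → fail=3;  out {4}∪{0}={0,4}
  n25('aacd'): parent n24 fail=2; on 'd' 2 → fail=3;  out {7}∪{0}={0,7}
  n6('cdaac'): parent n5 fail=14; on 'c' 14 → fail=24;  out ∅∪∅=∅
  n12('bbacc'): parent n11 fail=2; on 'c' 2→0 → fail=2;  out {2}∪∅={2}
  n17('aaabc'): parent n16 fail=8; on 'c' 8→0 → fail=2;  out ∅∪∅=∅
  n7('cdaacd'): parent n6 fail=24; on 'd' 24 → fail=25;  out {1}∪{0,7}={0,1,7}
  n18('aaabcc'): parent n17 fail=2; on 'c' 2→0 → fail=2;  out {3}∪∅={3}

Scan:
i=0 'a': node 0→13
i=1 'a': node 13→14
i=2 'a': node 14→15
i=3 'b': node 15→16
i=4 'c': node 16→17
i=5 'c': node 17→18  → match P3@[0:5]
i=6 'b': node 18→8 (via fail)
i=7 'd': node 8→21  → match P0@[7:7]
i=8 'a': node 21→22  → match P5@[6:8],P6@[7:8]
i=9 'c': node 22→2 (via fail)
i=10 'd': node 2→3  → match P0@[10:10]
i=11 'b': node 3→8 (via fail)
i=12 'b': node 8→9
i=13 'c': node 9→19
i=14 'd': node 19→20  → match P0@[14:14],P4@[11:14]
i=15 'd': node 20→1 (via fail)  → match P0@[15:15]
i=16 'c': node 1→2 (via fail)
i=17 'd': node 2→3  → match P0@[17:17]
i=18 'c': node 3→2 (via fail)
i=19 'b': node 2→8 (via fail)
i=20 'a': node 8→13 (via fail)
i=21 'a': node 13→14
i=22 'c': node 14→24
i=23 'd': node 24→25  → match P0@[23:23],P7@[20:23]
i=24 'b': node 25→8 (via fail)
i=25 'b': node 8→9
i=26 'b': node 9→9 (via fail)
i=27 'a': node 9→10
i=28 'c': node 10→11
i=29 'c': node 11→12  → match P2@[25:29]
i=30 'b': node 12→8 (via fail)

All matches (sorted): [[5,3],[7,0],[8,5],[8,6],[10,0],[14,0],[14,4],[15,0],[17,0],[23,0],[23,7],[29,2]]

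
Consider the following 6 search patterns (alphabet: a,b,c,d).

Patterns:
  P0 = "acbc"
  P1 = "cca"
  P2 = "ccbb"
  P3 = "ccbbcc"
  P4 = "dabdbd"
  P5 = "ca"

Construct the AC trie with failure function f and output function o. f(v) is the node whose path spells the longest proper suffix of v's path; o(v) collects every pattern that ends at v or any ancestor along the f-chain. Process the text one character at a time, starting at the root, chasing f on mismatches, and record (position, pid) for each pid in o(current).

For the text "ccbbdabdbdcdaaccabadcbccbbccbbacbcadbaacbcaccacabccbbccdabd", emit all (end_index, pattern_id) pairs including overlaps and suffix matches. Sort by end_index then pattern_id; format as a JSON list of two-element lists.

Construct AC machine:
Trie (insert patterns):
  0='ε' goto a→1 c→5 d→12
  1='a' goto c→2
  2='ac' goto b→3
  3='acb' goto c→4
  4='acbc' goto ·  [P0 ends]
  5='c' goto a→18 c→6
  6='cc' goto a→7 b→8
  7='cca' goto ·  [P1 ends]
  8='ccb' goto b→9
  9='ccbb' goto c→10  [P2 ends]
  10='ccbbc' goto c→11
  11='ccbbcc' goto ·  [P3 ends]
  12='d' goto a→13
  13='da' goto b→14
  14='dab' goto d→15
  15='dabd' goto b→16
  16='dabdb' goto d→17
  17='dabdbd' goto ·  [P4 ends]
  18='ca' goto ·  [P5 ends]

Failure links (BFS by depth):
  n1('a'): parent n0 fail=0; on 'a' 0 → fail=0;  out ∅∪∅=∅
  n5('c'): parent n0 fail=0; on 'c' 0 → fail=0;  out ∅∪∅=∅
  n12('d'): parent n0 fail=0; on 'd' 0 → fail=0;  out ∅∪∅=∅
  n2('ac'): parent n1 fail=0; on 'c' 0 → fail=5;  out ∅∪∅=∅
  n6('cc'): parent n5 fail=0; on 'c' 0 → fail=5;  out ∅∪∅=∅
  n13('da'): parent n12 fail=0; on 'a' 0 → fail=1;  out ∅∪∅=∅
  n18('ca'): parent n5 fail=0; on 'a' 0 → fail=1;  out {5}∪∅={5}
  n3('acb'): parent n2 fail=5; on 'b' 5→0 → fail=0;  out ∅∪∅=∅
  n7('cca'): parent n6 fail=5; on 'a' 5 → fail=18;  out {1}∪{5}={1,5}
  n8('ccb'): parent n6 fail=5; on 'b' 5→0 → fail=0;  out ∅∪∅=∅
  n14('dab'): parent n13 fail=1; on 'b' 1→0 → fail=0;  out ∅∪∅=∅
  n4('acbc'): parent n3 fail=0; on 'c' 0 → fail=5;  out {0}∪∅={0}
  n9('ccbb'): parent n8 fail=0; on 'b' 0 → fail=0;  out {2}∪∅={2}
  n15('dabd'): parent n14 fail=0; on 'd' 0 → fail=12;  out ∅∪∅=∅
  n10('ccbbc'): parent n9 fail=0; on 'c' 0 → fail=5;  out ∅∪∅=∅
  n16('dabdb'): parent n15 fail=12; on 'b' 12→0 → fail=0;  out ∅∪∅=∅
  n11('ccbbcc'): parent n10 fail=5; on 'c' 5 → fail=6;  out {3}∪∅={3}
  n17('dabdbd'): parent n16 fail=0; on 'd' 0 → fail=12;  out {4}∪∅={4}

Text stream:
[0] read 'c'  n0⇒n5
[1] read 'c'  n5⇒n6
[2] read 'b'  n6⇒n8
[3] read 'b'  n8⇒n9  → match P2@[0:3]
[4] read 'd'  n9⇒n12 ·f
[5] read 'a'  n12⇒n13
[6] read 'b'  n13⇒n14
[7] read 'd'  n14⇒n15
[8] read 'b'  n15⇒n16
[9] read 'd'  n16⇒n17  → match P4@[4:9]
[10] read 'c'  n17⇒n5 ·f
[11] read 'd'  n5⇒n12 ·f
[12] read 'a'  n12⇒n13
[13] read 'a'  n13⇒n1 ·f
[14] read 'c'  n1⇒n2
[15] read 'c'  n2⇒n6 ·f
[16] read 'a'  n6⇒n7  → match P1@[14:16],P5@[15:16]
[17] read 'b'  n7⇒n0 ·f
[18] read 'a'  n0⇒n1
[19] read 'd'  n1⇒n12 ·f
[20] read 'c'  n12⇒n5 ·f
[21] read 'b'  n5⇒n0 ·f
[22] read 'c'  n0⇒n5
[23] read 'c'  n5⇒n6
[24] read 'b'  n6⇒n8
[25] read 'b'  n8⇒n9  → match P2@[22:25]
[26] read 'c'  n9⇒n10
[27] read 'c'  n10⇒n11  → match P3@[22:27]
[28] read 'b'  n11⇒n8 ·f
[29] read 'b'  n8⇒n9  → match P2@[26:29]
[30] read 'a'  n9⇒n1 ·f
[31] read 'c'  n1⇒n2
[32] read 'b'  n2⇒n3
[33] read 'c'  n3⇒n4  → match P0@[30:33]
[34] read 'a'  n4⇒n18 ·f  → match P5@[33:34]
[35] read 'd'  n18⇒n12 ·f
[36] read 'b'  n12⇒n0 ·f
[37] read 'a'  n0⇒n1
[38] read 'a'  n1⇒n1 ·f
[39] read 'c'  n1⇒n2
[40] read 'b'  n2⇒n3
[41] read 'c'  n3⇒n4  → match P0@[38:41]
[42] read 'a'  n4⇒n18 ·f  → match P5@[41:42]
[43] read 'c'  n18⇒n2 ·f
[44] read 'c'  n2⇒n6 ·f
[45] read 'a'  n6⇒n7  → match P1@[43:45],P5@[44:45]
[46] read 'c'  n7⇒n2 ·f
[47] read 'a'  n2⇒n18 ·f  → match P5@[46:47]
[48] read 'b'  n18⇒n0 ·f
[49] read 'c'  n0⇒n5
[50] read 'c'  n5⇒n6
[51] read 'b'  n6⇒n8
[52] read 'b'  n8⇒n9  → match P2@[49:52]
[53] read 'c'  n9⇒n10
[54] read 'c'  n10⇒n11  → match P3@[49:54]
[55] read 'd'  n11⇒n12 ·f
[56] read 'a'  n12⇒n13
[57] read 'b'  n13⇒n14
[58] read 'd'  n14⇒n15

Matches: [[3,2],[9,4],[16,1],[16,5],[25,2],[27,3],[29,2],[33,0],[34,5],[41,0],[42,5],[45,1],[45,5],[47,5],[52,2],[54,3]]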